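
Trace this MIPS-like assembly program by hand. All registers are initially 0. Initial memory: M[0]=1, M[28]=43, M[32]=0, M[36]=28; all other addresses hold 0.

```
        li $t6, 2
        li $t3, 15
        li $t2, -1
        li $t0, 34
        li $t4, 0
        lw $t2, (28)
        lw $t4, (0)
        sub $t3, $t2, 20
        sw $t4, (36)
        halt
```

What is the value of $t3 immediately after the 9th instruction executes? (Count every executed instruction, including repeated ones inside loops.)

23

$t6=2
$t3=15
$t2=-1
$t0=34
$t4=0
$t2=M[28]=43
$t4=M[0]=1
$t3=43-20=23
sw $t4, (36) → M[36]=1
After step 9: $t3 = 23.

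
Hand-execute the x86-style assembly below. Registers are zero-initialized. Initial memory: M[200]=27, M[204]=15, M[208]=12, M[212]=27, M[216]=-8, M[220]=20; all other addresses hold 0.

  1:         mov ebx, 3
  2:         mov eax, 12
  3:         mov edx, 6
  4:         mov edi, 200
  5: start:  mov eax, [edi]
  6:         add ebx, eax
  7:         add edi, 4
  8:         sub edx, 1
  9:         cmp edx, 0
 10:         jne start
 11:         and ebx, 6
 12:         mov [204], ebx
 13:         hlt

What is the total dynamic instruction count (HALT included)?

43

mov ebx, 3 → ebx=3
mov eax, 12 → eax=12
mov edx, 6 → edx=6
mov edi, 200 → edi=200
mov eax, [edi] → eax=M[200]=27
add ebx, eax → ebx=3+27=30
add edi, 4 → edi=200+4=204
sub edx, 1 → edx=6-1=5
cmp edx, 0  (cmp 5,0)
jne start: taken
mov eax, [edi] → eax=M[204]=15
add ebx, eax → ebx=30+15=45
add edi, 4 → edi=204+4=208
sub edx, 1 → edx=5-1=4
cmp edx, 0  (cmp 4,0)
jne start: taken
mov eax, [edi] → eax=M[208]=12
add ebx, eax → ebx=45+12=57
add edi, 4 → edi=208+4=212
sub edx, 1 → edx=4-1=3
cmp edx, 0  (cmp 3,0)
jne start: taken
mov eax, [edi] → eax=M[212]=27
add ebx, eax → ebx=57+27=84
add edi, 4 → edi=212+4=216
sub edx, 1 → edx=3-1=2
cmp edx, 0  (cmp 2,0)
jne start: taken
mov eax, [edi] → eax=M[216]=-8
add ebx, eax → ebx=84+(-8)=76
add edi, 4 → edi=216+4=220
sub edx, 1 → edx=2-1=1
cmp edx, 0  (cmp 1,0)
jne start: taken
mov eax, [edi] → eax=M[220]=20
add ebx, eax → ebx=76+20=96
add edi, 4 → edi=220+4=224
sub edx, 1 → edx=1-1=0
cmp edx, 0  (cmp 0,0)
jne start: not taken
and ebx, 6 → ebx=96&6=0
mov [204], ebx → M[204]=0
halt.
Total executed instructions: 43.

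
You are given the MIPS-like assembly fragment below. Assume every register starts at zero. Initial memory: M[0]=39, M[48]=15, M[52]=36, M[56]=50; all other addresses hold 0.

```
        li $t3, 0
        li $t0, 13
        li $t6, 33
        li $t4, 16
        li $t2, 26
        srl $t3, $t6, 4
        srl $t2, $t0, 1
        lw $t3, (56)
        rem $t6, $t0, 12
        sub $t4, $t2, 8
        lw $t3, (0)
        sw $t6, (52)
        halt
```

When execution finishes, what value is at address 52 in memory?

1

after li $t3, 0: $t3=0
after li $t0, 13: $t0=13
after li $t6, 33: $t6=33
after li $t4, 16: $t4=16
after li $t2, 26: $t2=26
after srl $t3, $t6, 4: $t3=33>>4=2
after srl $t2, $t0, 1: $t2=13>>1=6
after lw $t3, (56): $t3=M[56]=50
after rem $t6, $t0, 12: $t6=13%12=1
after sub $t4, $t2, 8: $t4=6-8=-2
after lw $t3, (0): $t3=M[0]=39
sw $t6, (52) → M[52]=1
halt.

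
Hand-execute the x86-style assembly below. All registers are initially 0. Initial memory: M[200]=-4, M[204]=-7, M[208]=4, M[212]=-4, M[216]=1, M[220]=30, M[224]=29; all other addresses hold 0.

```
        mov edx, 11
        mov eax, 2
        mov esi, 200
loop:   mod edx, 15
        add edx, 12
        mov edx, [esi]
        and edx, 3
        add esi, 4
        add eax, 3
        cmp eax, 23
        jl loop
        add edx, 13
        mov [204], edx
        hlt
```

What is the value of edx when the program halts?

after mov edx, 11: edx=11
after mov eax, 2: eax=2
after mov esi, 200: esi=200
after mod edx, 15: edx=11%15=11
after add edx, 12: edx=11+12=23
after mov edx, [esi]: edx=M[200]=-4
after and edx, 3: edx=(-4)&3=0
after add esi, 4: esi=200+4=204
after add eax, 3: eax=2+3=5
cmp eax, 23  (cmp 5,23)
jl loop: taken
after mod edx, 15: edx=0%15=0
after add edx, 12: edx=0+12=12
after mov edx, [esi]: edx=M[204]=-7
after and edx, 3: edx=(-7)&3=1
after add esi, 4: esi=204+4=208
after add eax, 3: eax=5+3=8
cmp eax, 23  (cmp 8,23)
jl loop: taken
after mod edx, 15: edx=1%15=1
after add edx, 12: edx=1+12=13
after mov edx, [esi]: edx=M[208]=4
after and edx, 3: edx=4&3=0
after add esi, 4: esi=208+4=212
after add eax, 3: eax=8+3=11
cmp eax, 23  (cmp 11,23)
jl loop: taken
after mod edx, 15: edx=0%15=0
after add edx, 12: edx=0+12=12
after mov edx, [esi]: edx=M[212]=-4
after and edx, 3: edx=(-4)&3=0
after add esi, 4: esi=212+4=216
after add eax, 3: eax=11+3=14
cmp eax, 23  (cmp 14,23)
jl loop: taken
after mod edx, 15: edx=0%15=0
after add edx, 12: edx=0+12=12
after mov edx, [esi]: edx=M[216]=1
after and edx, 3: edx=1&3=1
after add esi, 4: esi=216+4=220
after add eax, 3: eax=14+3=17
cmp eax, 23  (cmp 17,23)
jl loop: taken
after mod edx, 15: edx=1%15=1
after add edx, 12: edx=1+12=13
after mov edx, [esi]: edx=M[220]=30
after and edx, 3: edx=30&3=2
after add esi, 4: esi=220+4=224
after add eax, 3: eax=17+3=20
cmp eax, 23  (cmp 20,23)
jl loop: taken
after mod edx, 15: edx=2%15=2
after add edx, 12: edx=2+12=14
after mov edx, [esi]: edx=M[224]=29
after and edx, 3: edx=29&3=1
after add esi, 4: esi=224+4=228
after add eax, 3: eax=20+3=23
cmp eax, 23  (cmp 23,23)
jl loop: not taken
after add edx, 13: edx=1+13=14
mov [204], edx → M[204]=14
halt.

14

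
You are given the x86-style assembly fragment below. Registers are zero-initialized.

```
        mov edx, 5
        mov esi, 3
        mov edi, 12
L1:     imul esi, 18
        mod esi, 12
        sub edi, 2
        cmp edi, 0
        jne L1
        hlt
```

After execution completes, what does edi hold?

edx=5
esi=3
edi=12
esi=3*18=54
esi=54%12=6
edi=12-2=10
cmp edi, 0  (cmp 10,0)
jne L1: taken
esi=6*18=108
esi=108%12=0
edi=10-2=8
cmp edi, 0  (cmp 8,0)
jne L1: taken
esi=0*18=0
esi=0%12=0
edi=8-2=6
cmp edi, 0  (cmp 6,0)
jne L1: taken
esi=0*18=0
esi=0%12=0
edi=6-2=4
cmp edi, 0  (cmp 4,0)
jne L1: taken
esi=0*18=0
esi=0%12=0
edi=4-2=2
cmp edi, 0  (cmp 2,0)
jne L1: taken
esi=0*18=0
esi=0%12=0
edi=2-2=0
cmp edi, 0  (cmp 0,0)
jne L1: not taken
halt.

0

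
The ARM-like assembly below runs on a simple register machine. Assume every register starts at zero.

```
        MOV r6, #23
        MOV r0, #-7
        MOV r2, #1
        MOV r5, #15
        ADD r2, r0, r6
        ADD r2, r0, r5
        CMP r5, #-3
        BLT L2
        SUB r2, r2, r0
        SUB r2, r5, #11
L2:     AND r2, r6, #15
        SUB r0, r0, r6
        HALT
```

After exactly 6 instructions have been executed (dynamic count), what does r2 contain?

MOV r6, #23 → r6=23
MOV r0, #-7 → r0=-7
MOV r2, #1 → r2=1
MOV r5, #15 → r5=15
ADD r2, r0, r6 → r2=(-7)+23=16
ADD r2, r0, r5 → r2=(-7)+15=8
After step 6: r2 = 8.

8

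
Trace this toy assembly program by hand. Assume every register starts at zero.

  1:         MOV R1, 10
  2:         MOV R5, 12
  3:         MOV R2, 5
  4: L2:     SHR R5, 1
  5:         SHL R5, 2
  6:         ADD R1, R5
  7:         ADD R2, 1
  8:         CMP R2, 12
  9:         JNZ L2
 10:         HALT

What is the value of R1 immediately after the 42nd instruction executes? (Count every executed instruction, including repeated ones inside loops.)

3058

after MOV R1, 10: R1=10
after MOV R5, 12: R5=12
after MOV R2, 5: R2=5
after SHR R5, 1: R5=12>>1=6
after SHL R5, 2: R5=6<<2=24
after ADD R1, R5: R1=10+24=34
after ADD R2, 1: R2=5+1=6
CMP R2, 12  (cmp 6,12)
JNZ L2: taken
after SHR R5, 1: R5=24>>1=12
after SHL R5, 2: R5=12<<2=48
after ADD R1, R5: R1=34+48=82
after ADD R2, 1: R2=6+1=7
CMP R2, 12  (cmp 7,12)
JNZ L2: taken
after SHR R5, 1: R5=48>>1=24
after SHL R5, 2: R5=24<<2=96
after ADD R1, R5: R1=82+96=178
after ADD R2, 1: R2=7+1=8
CMP R2, 12  (cmp 8,12)
JNZ L2: taken
after SHR R5, 1: R5=96>>1=48
after SHL R5, 2: R5=48<<2=192
after ADD R1, R5: R1=178+192=370
after ADD R2, 1: R2=8+1=9
CMP R2, 12  (cmp 9,12)
JNZ L2: taken
after SHR R5, 1: R5=192>>1=96
after SHL R5, 2: R5=96<<2=384
after ADD R1, R5: R1=370+384=754
after ADD R2, 1: R2=9+1=10
CMP R2, 12  (cmp 10,12)
JNZ L2: taken
after SHR R5, 1: R5=384>>1=192
after SHL R5, 2: R5=192<<2=768
after ADD R1, R5: R1=754+768=1522
after ADD R2, 1: R2=10+1=11
CMP R2, 12  (cmp 11,12)
JNZ L2: taken
after SHR R5, 1: R5=768>>1=384
after SHL R5, 2: R5=384<<2=1536
after ADD R1, R5: R1=1522+1536=3058
After step 42: R1 = 3058.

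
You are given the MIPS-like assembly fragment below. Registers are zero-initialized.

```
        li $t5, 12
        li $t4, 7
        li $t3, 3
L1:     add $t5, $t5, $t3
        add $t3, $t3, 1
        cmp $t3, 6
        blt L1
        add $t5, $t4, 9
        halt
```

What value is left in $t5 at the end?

li $t5, 12 → $t5=12
li $t4, 7 → $t4=7
li $t3, 3 → $t3=3
add $t5, $t5, $t3 → $t5=12+3=15
add $t3, $t3, 1 → $t3=3+1=4
cmp $t3, 6  (cmp 4,6)
blt L1: taken
add $t5, $t5, $t3 → $t5=15+4=19
add $t3, $t3, 1 → $t3=4+1=5
cmp $t3, 6  (cmp 5,6)
blt L1: taken
add $t5, $t5, $t3 → $t5=19+5=24
add $t3, $t3, 1 → $t3=5+1=6
cmp $t3, 6  (cmp 6,6)
blt L1: not taken
add $t5, $t4, 9 → $t5=7+9=16
halt.

16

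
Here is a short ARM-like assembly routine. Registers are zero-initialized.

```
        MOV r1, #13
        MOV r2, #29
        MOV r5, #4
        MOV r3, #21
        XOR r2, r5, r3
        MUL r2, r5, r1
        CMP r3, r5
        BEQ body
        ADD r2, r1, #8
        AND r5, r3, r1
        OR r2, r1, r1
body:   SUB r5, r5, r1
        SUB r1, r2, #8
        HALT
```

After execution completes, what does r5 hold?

r1=13
r2=29
r5=4
r3=21
r2=4^21=17
r2=4*13=52
CMP r3, r5  (cmp 21,4)
BEQ body: not taken
r2=13+8=21
r5=21&13=5
r2=13|13=13
r5=5-13=-8
r1=13-8=5
halt.

-8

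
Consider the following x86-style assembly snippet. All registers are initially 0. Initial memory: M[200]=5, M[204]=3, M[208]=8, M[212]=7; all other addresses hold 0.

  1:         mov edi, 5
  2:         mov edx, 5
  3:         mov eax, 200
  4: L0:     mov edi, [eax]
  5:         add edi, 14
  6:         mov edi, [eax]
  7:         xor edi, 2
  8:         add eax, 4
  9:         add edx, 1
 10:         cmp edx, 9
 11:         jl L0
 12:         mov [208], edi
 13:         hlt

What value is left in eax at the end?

216

mov edi, 5 → edi=5
mov edx, 5 → edx=5
mov eax, 200 → eax=200
mov edi, [eax] → edi=M[200]=5
add edi, 14 → edi=5+14=19
mov edi, [eax] → edi=M[200]=5
xor edi, 2 → edi=5^2=7
add eax, 4 → eax=200+4=204
add edx, 1 → edx=5+1=6
cmp edx, 9  (cmp 6,9)
jl L0: taken
mov edi, [eax] → edi=M[204]=3
add edi, 14 → edi=3+14=17
mov edi, [eax] → edi=M[204]=3
xor edi, 2 → edi=3^2=1
add eax, 4 → eax=204+4=208
add edx, 1 → edx=6+1=7
cmp edx, 9  (cmp 7,9)
jl L0: taken
mov edi, [eax] → edi=M[208]=8
add edi, 14 → edi=8+14=22
mov edi, [eax] → edi=M[208]=8
xor edi, 2 → edi=8^2=10
add eax, 4 → eax=208+4=212
add edx, 1 → edx=7+1=8
cmp edx, 9  (cmp 8,9)
jl L0: taken
mov edi, [eax] → edi=M[212]=7
add edi, 14 → edi=7+14=21
mov edi, [eax] → edi=M[212]=7
xor edi, 2 → edi=7^2=5
add eax, 4 → eax=212+4=216
add edx, 1 → edx=8+1=9
cmp edx, 9  (cmp 9,9)
jl L0: not taken
mov [208], edi → M[208]=5
halt.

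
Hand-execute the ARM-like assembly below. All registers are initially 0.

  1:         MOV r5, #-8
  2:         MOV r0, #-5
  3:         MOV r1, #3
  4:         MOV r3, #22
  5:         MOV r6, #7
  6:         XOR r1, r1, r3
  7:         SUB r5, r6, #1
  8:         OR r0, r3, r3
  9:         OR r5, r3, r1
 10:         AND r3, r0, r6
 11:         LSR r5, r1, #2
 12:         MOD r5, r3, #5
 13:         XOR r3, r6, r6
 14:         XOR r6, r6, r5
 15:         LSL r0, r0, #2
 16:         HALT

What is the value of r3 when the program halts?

0

MOV r5, #-8 → r5=-8
MOV r0, #-5 → r0=-5
MOV r1, #3 → r1=3
MOV r3, #22 → r3=22
MOV r6, #7 → r6=7
XOR r1, r1, r3 → r1=3^22=21
SUB r5, r6, #1 → r5=7-1=6
OR r0, r3, r3 → r0=22|22=22
OR r5, r3, r1 → r5=22|21=23
AND r3, r0, r6 → r3=22&7=6
LSR r5, r1, #2 → r5=21>>2=5
MOD r5, r3, #5 → r5=6%5=1
XOR r3, r6, r6 → r3=7^7=0
XOR r6, r6, r5 → r6=7^1=6
LSL r0, r0, #2 → r0=22<<2=88
halt.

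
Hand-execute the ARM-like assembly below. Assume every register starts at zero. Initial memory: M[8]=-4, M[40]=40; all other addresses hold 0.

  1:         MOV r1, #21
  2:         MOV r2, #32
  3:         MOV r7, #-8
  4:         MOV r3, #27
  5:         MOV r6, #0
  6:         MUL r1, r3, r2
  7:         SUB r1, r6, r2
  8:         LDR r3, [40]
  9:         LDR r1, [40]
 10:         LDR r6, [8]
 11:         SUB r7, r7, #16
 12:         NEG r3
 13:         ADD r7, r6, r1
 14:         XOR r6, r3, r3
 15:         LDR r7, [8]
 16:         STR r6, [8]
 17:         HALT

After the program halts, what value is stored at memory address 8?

after MOV r1, #21: r1=21
after MOV r2, #32: r2=32
after MOV r7, #-8: r7=-8
after MOV r3, #27: r3=27
after MOV r6, #0: r6=0
after MUL r1, r3, r2: r1=27*32=864
after SUB r1, r6, r2: r1=0-32=-32
after LDR r3, [40]: r3=M[40]=40
after LDR r1, [40]: r1=M[40]=40
after LDR r6, [8]: r6=M[8]=-4
after SUB r7, r7, #16: r7=(-8)-16=-24
after NEG r3: r3=-(40)=-40
after ADD r7, r6, r1: r7=(-4)+40=36
after XOR r6, r3, r3: r6=(-40)^(-40)=0
after LDR r7, [8]: r7=M[8]=-4
STR r6, [8] → M[8]=0
halt.

0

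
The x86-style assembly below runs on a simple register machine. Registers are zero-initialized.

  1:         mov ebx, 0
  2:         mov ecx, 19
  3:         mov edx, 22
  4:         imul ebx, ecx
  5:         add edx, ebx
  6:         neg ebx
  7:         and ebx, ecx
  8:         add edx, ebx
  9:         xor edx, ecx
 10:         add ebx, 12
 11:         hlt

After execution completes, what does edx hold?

after mov ebx, 0: ebx=0
after mov ecx, 19: ecx=19
after mov edx, 22: edx=22
after imul ebx, ecx: ebx=0*19=0
after add edx, ebx: edx=22+0=22
after neg ebx: ebx=-(0)=0
after and ebx, ecx: ebx=0&19=0
after add edx, ebx: edx=22+0=22
after xor edx, ecx: edx=22^19=5
after add ebx, 12: ebx=0+12=12
halt.

5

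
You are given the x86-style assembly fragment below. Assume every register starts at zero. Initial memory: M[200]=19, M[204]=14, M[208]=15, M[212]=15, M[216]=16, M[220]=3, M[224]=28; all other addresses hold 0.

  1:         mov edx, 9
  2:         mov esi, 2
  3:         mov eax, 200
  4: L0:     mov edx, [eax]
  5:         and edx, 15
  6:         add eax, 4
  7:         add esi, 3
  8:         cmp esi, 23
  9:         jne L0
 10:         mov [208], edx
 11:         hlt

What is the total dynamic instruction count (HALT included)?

edx=9
esi=2
eax=200
edx=M[200]=19
edx=19&15=3
eax=200+4=204
esi=2+3=5
cmp esi, 23  (cmp 5,23)
jne L0: taken
edx=M[204]=14
edx=14&15=14
eax=204+4=208
esi=5+3=8
cmp esi, 23  (cmp 8,23)
jne L0: taken
edx=M[208]=15
edx=15&15=15
eax=208+4=212
esi=8+3=11
cmp esi, 23  (cmp 11,23)
jne L0: taken
edx=M[212]=15
edx=15&15=15
eax=212+4=216
esi=11+3=14
cmp esi, 23  (cmp 14,23)
jne L0: taken
edx=M[216]=16
edx=16&15=0
eax=216+4=220
esi=14+3=17
cmp esi, 23  (cmp 17,23)
jne L0: taken
edx=M[220]=3
edx=3&15=3
eax=220+4=224
esi=17+3=20
cmp esi, 23  (cmp 20,23)
jne L0: taken
edx=M[224]=28
edx=28&15=12
eax=224+4=228
esi=20+3=23
cmp esi, 23  (cmp 23,23)
jne L0: not taken
mov [208], edx → M[208]=12
halt.
Total executed instructions: 47.

47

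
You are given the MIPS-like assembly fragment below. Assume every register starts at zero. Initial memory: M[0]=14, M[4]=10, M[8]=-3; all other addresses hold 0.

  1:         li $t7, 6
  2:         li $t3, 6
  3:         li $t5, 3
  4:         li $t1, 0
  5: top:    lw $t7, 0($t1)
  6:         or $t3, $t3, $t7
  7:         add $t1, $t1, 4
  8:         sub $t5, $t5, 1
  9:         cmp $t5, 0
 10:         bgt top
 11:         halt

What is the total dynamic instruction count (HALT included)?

li $t7, 6 → $t7=6
li $t3, 6 → $t3=6
li $t5, 3 → $t5=3
li $t1, 0 → $t1=0
lw $t7, 0($t1) → $t7=M[0]=14
or $t3, $t3, $t7 → $t3=6|14=14
add $t1, $t1, 4 → $t1=0+4=4
sub $t5, $t5, 1 → $t5=3-1=2
cmp $t5, 0  (cmp 2,0)
bgt top: taken
lw $t7, 0($t1) → $t7=M[4]=10
or $t3, $t3, $t7 → $t3=14|10=14
add $t1, $t1, 4 → $t1=4+4=8
sub $t5, $t5, 1 → $t5=2-1=1
cmp $t5, 0  (cmp 1,0)
bgt top: taken
lw $t7, 0($t1) → $t7=M[8]=-3
or $t3, $t3, $t7 → $t3=14|(-3)=-1
add $t1, $t1, 4 → $t1=8+4=12
sub $t5, $t5, 1 → $t5=1-1=0
cmp $t5, 0  (cmp 0,0)
bgt top: not taken
halt.
Total executed instructions: 23.

23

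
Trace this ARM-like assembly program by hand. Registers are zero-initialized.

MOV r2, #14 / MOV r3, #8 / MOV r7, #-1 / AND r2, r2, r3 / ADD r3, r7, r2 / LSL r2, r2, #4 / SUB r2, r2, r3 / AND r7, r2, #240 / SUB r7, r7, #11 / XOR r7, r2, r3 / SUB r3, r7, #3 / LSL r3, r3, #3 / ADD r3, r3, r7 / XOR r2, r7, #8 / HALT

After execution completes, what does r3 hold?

r2=14
r3=8
r7=-1
r2=14&8=8
r3=(-1)+8=7
r2=8<<4=128
r2=128-7=121
r7=121&240=112
r7=112-11=101
r7=121^7=126
r3=126-3=123
r3=123<<3=984
r3=984+126=1110
r2=126^8=118
halt.

1110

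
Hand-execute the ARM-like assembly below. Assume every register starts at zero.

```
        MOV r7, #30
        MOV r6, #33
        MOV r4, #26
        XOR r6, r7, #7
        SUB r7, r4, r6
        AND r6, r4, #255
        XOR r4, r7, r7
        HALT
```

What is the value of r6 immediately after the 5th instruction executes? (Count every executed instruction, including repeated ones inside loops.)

25

after MOV r7, #30: r7=30
after MOV r6, #33: r6=33
after MOV r4, #26: r4=26
after XOR r6, r7, #7: r6=30^7=25
after SUB r7, r4, r6: r7=26-25=1
After step 5: r6 = 25.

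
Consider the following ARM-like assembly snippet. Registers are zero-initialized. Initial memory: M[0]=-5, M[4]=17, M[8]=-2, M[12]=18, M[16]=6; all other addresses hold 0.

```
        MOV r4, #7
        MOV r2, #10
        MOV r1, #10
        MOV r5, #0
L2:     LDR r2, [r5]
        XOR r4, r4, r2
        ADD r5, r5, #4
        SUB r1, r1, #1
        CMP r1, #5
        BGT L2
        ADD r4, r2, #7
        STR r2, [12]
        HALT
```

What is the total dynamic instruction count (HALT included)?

37

after MOV r4, #7: r4=7
after MOV r2, #10: r2=10
after MOV r1, #10: r1=10
after MOV r5, #0: r5=0
after LDR r2, [r5]: r2=M[0]=-5
after XOR r4, r4, r2: r4=7^(-5)=-4
after ADD r5, r5, #4: r5=0+4=4
after SUB r1, r1, #1: r1=10-1=9
CMP r1, #5  (cmp 9,5)
BGT L2: taken
after LDR r2, [r5]: r2=M[4]=17
after XOR r4, r4, r2: r4=(-4)^17=-19
after ADD r5, r5, #4: r5=4+4=8
after SUB r1, r1, #1: r1=9-1=8
CMP r1, #5  (cmp 8,5)
BGT L2: taken
after LDR r2, [r5]: r2=M[8]=-2
after XOR r4, r4, r2: r4=(-19)^(-2)=19
after ADD r5, r5, #4: r5=8+4=12
after SUB r1, r1, #1: r1=8-1=7
CMP r1, #5  (cmp 7,5)
BGT L2: taken
after LDR r2, [r5]: r2=M[12]=18
after XOR r4, r4, r2: r4=19^18=1
after ADD r5, r5, #4: r5=12+4=16
after SUB r1, r1, #1: r1=7-1=6
CMP r1, #5  (cmp 6,5)
BGT L2: taken
after LDR r2, [r5]: r2=M[16]=6
after XOR r4, r4, r2: r4=1^6=7
after ADD r5, r5, #4: r5=16+4=20
after SUB r1, r1, #1: r1=6-1=5
CMP r1, #5  (cmp 5,5)
BGT L2: not taken
after ADD r4, r2, #7: r4=6+7=13
STR r2, [12] → M[12]=6
halt.
Total executed instructions: 37.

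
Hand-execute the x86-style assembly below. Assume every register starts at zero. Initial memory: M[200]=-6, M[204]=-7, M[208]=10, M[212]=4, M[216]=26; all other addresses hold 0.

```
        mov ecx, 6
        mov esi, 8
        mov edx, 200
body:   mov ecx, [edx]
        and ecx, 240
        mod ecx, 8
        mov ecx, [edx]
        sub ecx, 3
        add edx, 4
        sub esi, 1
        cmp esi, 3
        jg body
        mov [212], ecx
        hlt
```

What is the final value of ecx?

23

ecx=6
esi=8
edx=200
ecx=M[200]=-6
ecx=(-6)&240=240
ecx=240%8=0
ecx=M[200]=-6
ecx=(-6)-3=-9
edx=200+4=204
esi=8-1=7
cmp esi, 3  (cmp 7,3)
jg body: taken
ecx=M[204]=-7
ecx=(-7)&240=240
ecx=240%8=0
ecx=M[204]=-7
ecx=(-7)-3=-10
edx=204+4=208
esi=7-1=6
cmp esi, 3  (cmp 6,3)
jg body: taken
ecx=M[208]=10
ecx=10&240=0
ecx=0%8=0
ecx=M[208]=10
ecx=10-3=7
edx=208+4=212
esi=6-1=5
cmp esi, 3  (cmp 5,3)
jg body: taken
ecx=M[212]=4
ecx=4&240=0
ecx=0%8=0
ecx=M[212]=4
ecx=4-3=1
edx=212+4=216
esi=5-1=4
cmp esi, 3  (cmp 4,3)
jg body: taken
ecx=M[216]=26
ecx=26&240=16
ecx=16%8=0
ecx=M[216]=26
ecx=26-3=23
edx=216+4=220
esi=4-1=3
cmp esi, 3  (cmp 3,3)
jg body: not taken
mov [212], ecx → M[212]=23
halt.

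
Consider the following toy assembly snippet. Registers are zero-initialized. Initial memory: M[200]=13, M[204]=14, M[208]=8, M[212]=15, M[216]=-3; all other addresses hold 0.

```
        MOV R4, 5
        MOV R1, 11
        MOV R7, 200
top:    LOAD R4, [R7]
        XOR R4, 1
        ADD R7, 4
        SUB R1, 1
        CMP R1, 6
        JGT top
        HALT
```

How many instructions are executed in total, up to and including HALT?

after MOV R4, 5: R4=5
after MOV R1, 11: R1=11
after MOV R7, 200: R7=200
after LOAD R4, [R7]: R4=M[200]=13
after XOR R4, 1: R4=13^1=12
after ADD R7, 4: R7=200+4=204
after SUB R1, 1: R1=11-1=10
CMP R1, 6  (cmp 10,6)
JGT top: taken
after LOAD R4, [R7]: R4=M[204]=14
after XOR R4, 1: R4=14^1=15
after ADD R7, 4: R7=204+4=208
after SUB R1, 1: R1=10-1=9
CMP R1, 6  (cmp 9,6)
JGT top: taken
after LOAD R4, [R7]: R4=M[208]=8
after XOR R4, 1: R4=8^1=9
after ADD R7, 4: R7=208+4=212
after SUB R1, 1: R1=9-1=8
CMP R1, 6  (cmp 8,6)
JGT top: taken
after LOAD R4, [R7]: R4=M[212]=15
after XOR R4, 1: R4=15^1=14
after ADD R7, 4: R7=212+4=216
after SUB R1, 1: R1=8-1=7
CMP R1, 6  (cmp 7,6)
JGT top: taken
after LOAD R4, [R7]: R4=M[216]=-3
after XOR R4, 1: R4=(-3)^1=-4
after ADD R7, 4: R7=216+4=220
after SUB R1, 1: R1=7-1=6
CMP R1, 6  (cmp 6,6)
JGT top: not taken
halt.
Total executed instructions: 34.

34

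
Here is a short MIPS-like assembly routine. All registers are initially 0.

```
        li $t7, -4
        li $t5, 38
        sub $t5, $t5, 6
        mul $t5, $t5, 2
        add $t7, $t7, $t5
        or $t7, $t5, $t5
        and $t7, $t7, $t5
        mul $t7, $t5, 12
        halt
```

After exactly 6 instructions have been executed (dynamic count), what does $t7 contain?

li $t7, -4 → $t7=-4
li $t5, 38 → $t5=38
sub $t5, $t5, 6 → $t5=38-6=32
mul $t5, $t5, 2 → $t5=32*2=64
add $t7, $t7, $t5 → $t7=(-4)+64=60
or $t7, $t5, $t5 → $t7=64|64=64
After step 6: $t7 = 64.

64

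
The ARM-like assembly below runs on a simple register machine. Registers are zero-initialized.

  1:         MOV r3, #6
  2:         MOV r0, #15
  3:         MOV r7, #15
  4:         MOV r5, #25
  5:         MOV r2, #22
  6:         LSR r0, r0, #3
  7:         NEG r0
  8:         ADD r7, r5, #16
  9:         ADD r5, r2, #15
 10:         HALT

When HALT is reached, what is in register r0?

-1

MOV r3, #6 → r3=6
MOV r0, #15 → r0=15
MOV r7, #15 → r7=15
MOV r5, #25 → r5=25
MOV r2, #22 → r2=22
LSR r0, r0, #3 → r0=15>>3=1
NEG r0 → r0=-(1)=-1
ADD r7, r5, #16 → r7=25+16=41
ADD r5, r2, #15 → r5=22+15=37
halt.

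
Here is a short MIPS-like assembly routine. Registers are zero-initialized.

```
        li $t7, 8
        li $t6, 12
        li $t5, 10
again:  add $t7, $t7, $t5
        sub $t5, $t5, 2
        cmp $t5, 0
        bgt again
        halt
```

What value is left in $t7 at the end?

38

$t7=8
$t6=12
$t5=10
$t7=8+10=18
$t5=10-2=8
cmp $t5, 0  (cmp 8,0)
bgt again: taken
$t7=18+8=26
$t5=8-2=6
cmp $t5, 0  (cmp 6,0)
bgt again: taken
$t7=26+6=32
$t5=6-2=4
cmp $t5, 0  (cmp 4,0)
bgt again: taken
$t7=32+4=36
$t5=4-2=2
cmp $t5, 0  (cmp 2,0)
bgt again: taken
$t7=36+2=38
$t5=2-2=0
cmp $t5, 0  (cmp 0,0)
bgt again: not taken
halt.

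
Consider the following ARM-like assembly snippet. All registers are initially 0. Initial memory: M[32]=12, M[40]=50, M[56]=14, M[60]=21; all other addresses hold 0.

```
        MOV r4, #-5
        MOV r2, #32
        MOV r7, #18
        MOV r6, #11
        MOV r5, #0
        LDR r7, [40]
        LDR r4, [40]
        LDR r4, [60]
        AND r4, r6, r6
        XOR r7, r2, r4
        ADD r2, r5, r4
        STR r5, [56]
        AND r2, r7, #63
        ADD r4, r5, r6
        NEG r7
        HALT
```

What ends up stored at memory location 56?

after MOV r4, #-5: r4=-5
after MOV r2, #32: r2=32
after MOV r7, #18: r7=18
after MOV r6, #11: r6=11
after MOV r5, #0: r5=0
after LDR r7, [40]: r7=M[40]=50
after LDR r4, [40]: r4=M[40]=50
after LDR r4, [60]: r4=M[60]=21
after AND r4, r6, r6: r4=11&11=11
after XOR r7, r2, r4: r7=32^11=43
after ADD r2, r5, r4: r2=0+11=11
STR r5, [56] → M[56]=0
after AND r2, r7, #63: r2=43&63=43
after ADD r4, r5, r6: r4=0+11=11
after NEG r7: r7=-(43)=-43
halt.

0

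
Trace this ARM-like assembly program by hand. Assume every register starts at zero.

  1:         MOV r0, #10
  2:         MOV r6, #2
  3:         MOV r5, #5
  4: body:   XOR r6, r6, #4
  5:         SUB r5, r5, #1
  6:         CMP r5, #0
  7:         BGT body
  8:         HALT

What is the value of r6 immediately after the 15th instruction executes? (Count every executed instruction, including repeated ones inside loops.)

6

after MOV r0, #10: r0=10
after MOV r6, #2: r6=2
after MOV r5, #5: r5=5
after XOR r6, r6, #4: r6=2^4=6
after SUB r5, r5, #1: r5=5-1=4
CMP r5, #0  (cmp 4,0)
BGT body: taken
after XOR r6, r6, #4: r6=6^4=2
after SUB r5, r5, #1: r5=4-1=3
CMP r5, #0  (cmp 3,0)
BGT body: taken
after XOR r6, r6, #4: r6=2^4=6
after SUB r5, r5, #1: r5=3-1=2
CMP r5, #0  (cmp 2,0)
BGT body: taken
After step 15: r6 = 6.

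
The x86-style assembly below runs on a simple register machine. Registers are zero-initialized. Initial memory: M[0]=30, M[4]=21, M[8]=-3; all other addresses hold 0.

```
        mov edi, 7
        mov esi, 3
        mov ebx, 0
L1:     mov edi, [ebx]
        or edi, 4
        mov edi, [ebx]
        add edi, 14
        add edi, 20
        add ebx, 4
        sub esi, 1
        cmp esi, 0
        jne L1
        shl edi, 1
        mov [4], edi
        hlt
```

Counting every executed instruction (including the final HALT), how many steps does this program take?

33

edi=7
esi=3
ebx=0
edi=M[0]=30
edi=30|4=30
edi=M[0]=30
edi=30+14=44
edi=44+20=64
ebx=0+4=4
esi=3-1=2
cmp esi, 0  (cmp 2,0)
jne L1: taken
edi=M[4]=21
edi=21|4=21
edi=M[4]=21
edi=21+14=35
edi=35+20=55
ebx=4+4=8
esi=2-1=1
cmp esi, 0  (cmp 1,0)
jne L1: taken
edi=M[8]=-3
edi=(-3)|4=-3
edi=M[8]=-3
edi=(-3)+14=11
edi=11+20=31
ebx=8+4=12
esi=1-1=0
cmp esi, 0  (cmp 0,0)
jne L1: not taken
edi=31<<1=62
mov [4], edi → M[4]=62
halt.
Total executed instructions: 33.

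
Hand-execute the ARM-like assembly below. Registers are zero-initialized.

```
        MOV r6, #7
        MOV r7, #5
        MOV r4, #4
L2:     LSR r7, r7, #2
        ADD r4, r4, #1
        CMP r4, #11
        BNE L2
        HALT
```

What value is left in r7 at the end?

0

r6=7
r7=5
r4=4
r7=5>>2=1
r4=4+1=5
CMP r4, #11  (cmp 5,11)
BNE L2: taken
r7=1>>2=0
r4=5+1=6
CMP r4, #11  (cmp 6,11)
BNE L2: taken
r7=0>>2=0
r4=6+1=7
CMP r4, #11  (cmp 7,11)
BNE L2: taken
r7=0>>2=0
r4=7+1=8
CMP r4, #11  (cmp 8,11)
BNE L2: taken
r7=0>>2=0
r4=8+1=9
CMP r4, #11  (cmp 9,11)
BNE L2: taken
r7=0>>2=0
r4=9+1=10
CMP r4, #11  (cmp 10,11)
BNE L2: taken
r7=0>>2=0
r4=10+1=11
CMP r4, #11  (cmp 11,11)
BNE L2: not taken
halt.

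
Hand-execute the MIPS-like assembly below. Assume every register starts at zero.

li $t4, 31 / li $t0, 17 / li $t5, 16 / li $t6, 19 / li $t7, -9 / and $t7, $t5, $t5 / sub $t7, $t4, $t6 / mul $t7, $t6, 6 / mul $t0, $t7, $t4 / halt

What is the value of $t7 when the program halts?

li $t4, 31 → $t4=31
li $t0, 17 → $t0=17
li $t5, 16 → $t5=16
li $t6, 19 → $t6=19
li $t7, -9 → $t7=-9
and $t7, $t5, $t5 → $t7=16&16=16
sub $t7, $t4, $t6 → $t7=31-19=12
mul $t7, $t6, 6 → $t7=19*6=114
mul $t0, $t7, $t4 → $t0=114*31=3534
halt.

114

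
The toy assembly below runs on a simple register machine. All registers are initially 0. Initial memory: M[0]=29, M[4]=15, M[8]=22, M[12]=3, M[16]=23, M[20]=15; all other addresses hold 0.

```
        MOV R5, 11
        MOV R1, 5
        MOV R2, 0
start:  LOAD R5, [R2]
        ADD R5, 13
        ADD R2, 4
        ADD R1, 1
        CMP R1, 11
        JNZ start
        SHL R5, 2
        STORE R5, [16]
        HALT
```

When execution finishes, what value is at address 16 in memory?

112

after MOV R5, 11: R5=11
after MOV R1, 5: R1=5
after MOV R2, 0: R2=0
after LOAD R5, [R2]: R5=M[0]=29
after ADD R5, 13: R5=29+13=42
after ADD R2, 4: R2=0+4=4
after ADD R1, 1: R1=5+1=6
CMP R1, 11  (cmp 6,11)
JNZ start: taken
after LOAD R5, [R2]: R5=M[4]=15
after ADD R5, 13: R5=15+13=28
after ADD R2, 4: R2=4+4=8
after ADD R1, 1: R1=6+1=7
CMP R1, 11  (cmp 7,11)
JNZ start: taken
after LOAD R5, [R2]: R5=M[8]=22
after ADD R5, 13: R5=22+13=35
after ADD R2, 4: R2=8+4=12
after ADD R1, 1: R1=7+1=8
CMP R1, 11  (cmp 8,11)
JNZ start: taken
after LOAD R5, [R2]: R5=M[12]=3
after ADD R5, 13: R5=3+13=16
after ADD R2, 4: R2=12+4=16
after ADD R1, 1: R1=8+1=9
CMP R1, 11  (cmp 9,11)
JNZ start: taken
after LOAD R5, [R2]: R5=M[16]=23
after ADD R5, 13: R5=23+13=36
after ADD R2, 4: R2=16+4=20
after ADD R1, 1: R1=9+1=10
CMP R1, 11  (cmp 10,11)
JNZ start: taken
after LOAD R5, [R2]: R5=M[20]=15
after ADD R5, 13: R5=15+13=28
after ADD R2, 4: R2=20+4=24
after ADD R1, 1: R1=10+1=11
CMP R1, 11  (cmp 11,11)
JNZ start: not taken
after SHL R5, 2: R5=28<<2=112
STORE R5, [16] → M[16]=112
halt.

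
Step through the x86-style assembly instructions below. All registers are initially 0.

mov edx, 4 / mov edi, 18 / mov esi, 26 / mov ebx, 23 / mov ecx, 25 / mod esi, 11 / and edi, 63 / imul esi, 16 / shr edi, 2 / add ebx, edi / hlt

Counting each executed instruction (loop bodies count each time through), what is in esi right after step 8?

after mov edx, 4: edx=4
after mov edi, 18: edi=18
after mov esi, 26: esi=26
after mov ebx, 23: ebx=23
after mov ecx, 25: ecx=25
after mod esi, 11: esi=26%11=4
after and edi, 63: edi=18&63=18
after imul esi, 16: esi=4*16=64
After step 8: esi = 64.

64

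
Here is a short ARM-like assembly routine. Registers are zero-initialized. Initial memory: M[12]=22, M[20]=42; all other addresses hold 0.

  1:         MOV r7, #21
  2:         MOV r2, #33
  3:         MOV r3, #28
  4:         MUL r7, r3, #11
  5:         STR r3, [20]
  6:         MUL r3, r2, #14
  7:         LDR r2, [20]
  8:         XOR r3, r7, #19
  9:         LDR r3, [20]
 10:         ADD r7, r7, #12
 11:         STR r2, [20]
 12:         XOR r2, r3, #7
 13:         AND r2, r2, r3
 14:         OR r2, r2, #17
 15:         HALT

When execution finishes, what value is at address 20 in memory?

after MOV r7, #21: r7=21
after MOV r2, #33: r2=33
after MOV r3, #28: r3=28
after MUL r7, r3, #11: r7=28*11=308
STR r3, [20] → M[20]=28
after MUL r3, r2, #14: r3=33*14=462
after LDR r2, [20]: r2=M[20]=28
after XOR r3, r7, #19: r3=308^19=295
after LDR r3, [20]: r3=M[20]=28
after ADD r7, r7, #12: r7=308+12=320
STR r2, [20] → M[20]=28
after XOR r2, r3, #7: r2=28^7=27
after AND r2, r2, r3: r2=27&28=24
after OR r2, r2, #17: r2=24|17=25
halt.

28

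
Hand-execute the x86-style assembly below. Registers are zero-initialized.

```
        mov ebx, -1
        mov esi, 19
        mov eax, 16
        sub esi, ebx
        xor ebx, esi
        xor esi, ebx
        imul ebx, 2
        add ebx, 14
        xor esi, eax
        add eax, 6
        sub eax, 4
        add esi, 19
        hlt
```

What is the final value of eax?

18

ebx=-1
esi=19
eax=16
esi=19-(-1)=20
ebx=(-1)^20=-21
esi=20^(-21)=-1
ebx=(-21)*2=-42
ebx=(-42)+14=-28
esi=(-1)^16=-17
eax=16+6=22
eax=22-4=18
esi=(-17)+19=2
halt.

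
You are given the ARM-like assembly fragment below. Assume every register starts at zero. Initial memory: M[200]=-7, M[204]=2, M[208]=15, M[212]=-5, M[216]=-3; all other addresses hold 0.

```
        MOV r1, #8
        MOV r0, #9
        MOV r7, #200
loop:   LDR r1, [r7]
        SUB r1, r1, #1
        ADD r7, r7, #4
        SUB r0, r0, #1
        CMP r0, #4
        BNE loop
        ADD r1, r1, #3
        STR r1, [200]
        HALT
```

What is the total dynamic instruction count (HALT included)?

36

MOV r1, #8 → r1=8
MOV r0, #9 → r0=9
MOV r7, #200 → r7=200
LDR r1, [r7] → r1=M[200]=-7
SUB r1, r1, #1 → r1=(-7)-1=-8
ADD r7, r7, #4 → r7=200+4=204
SUB r0, r0, #1 → r0=9-1=8
CMP r0, #4  (cmp 8,4)
BNE loop: taken
LDR r1, [r7] → r1=M[204]=2
SUB r1, r1, #1 → r1=2-1=1
ADD r7, r7, #4 → r7=204+4=208
SUB r0, r0, #1 → r0=8-1=7
CMP r0, #4  (cmp 7,4)
BNE loop: taken
LDR r1, [r7] → r1=M[208]=15
SUB r1, r1, #1 → r1=15-1=14
ADD r7, r7, #4 → r7=208+4=212
SUB r0, r0, #1 → r0=7-1=6
CMP r0, #4  (cmp 6,4)
BNE loop: taken
LDR r1, [r7] → r1=M[212]=-5
SUB r1, r1, #1 → r1=(-5)-1=-6
ADD r7, r7, #4 → r7=212+4=216
SUB r0, r0, #1 → r0=6-1=5
CMP r0, #4  (cmp 5,4)
BNE loop: taken
LDR r1, [r7] → r1=M[216]=-3
SUB r1, r1, #1 → r1=(-3)-1=-4
ADD r7, r7, #4 → r7=216+4=220
SUB r0, r0, #1 → r0=5-1=4
CMP r0, #4  (cmp 4,4)
BNE loop: not taken
ADD r1, r1, #3 → r1=(-4)+3=-1
STR r1, [200] → M[200]=-1
halt.
Total executed instructions: 36.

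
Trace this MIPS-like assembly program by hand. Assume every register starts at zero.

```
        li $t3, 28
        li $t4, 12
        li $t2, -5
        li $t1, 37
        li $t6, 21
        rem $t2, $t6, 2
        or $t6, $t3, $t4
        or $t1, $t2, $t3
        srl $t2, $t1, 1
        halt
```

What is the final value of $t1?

$t3=28
$t4=12
$t2=-5
$t1=37
$t6=21
$t2=21%2=1
$t6=28|12=28
$t1=1|28=29
$t2=29>>1=14
halt.

29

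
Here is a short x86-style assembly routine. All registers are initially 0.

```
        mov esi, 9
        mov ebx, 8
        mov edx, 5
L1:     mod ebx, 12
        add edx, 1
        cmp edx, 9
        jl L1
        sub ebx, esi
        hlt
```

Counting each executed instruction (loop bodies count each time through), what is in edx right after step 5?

esi=9
ebx=8
edx=5
ebx=8%12=8
edx=5+1=6
After step 5: edx = 6.

6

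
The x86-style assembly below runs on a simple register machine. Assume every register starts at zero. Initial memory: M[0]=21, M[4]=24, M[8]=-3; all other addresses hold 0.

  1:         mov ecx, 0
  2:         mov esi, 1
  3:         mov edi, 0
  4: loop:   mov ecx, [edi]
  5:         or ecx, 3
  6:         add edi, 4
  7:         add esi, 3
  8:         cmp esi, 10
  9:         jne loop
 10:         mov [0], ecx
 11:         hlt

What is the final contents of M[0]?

-1

mov ecx, 0 → ecx=0
mov esi, 1 → esi=1
mov edi, 0 → edi=0
mov ecx, [edi] → ecx=M[0]=21
or ecx, 3 → ecx=21|3=23
add edi, 4 → edi=0+4=4
add esi, 3 → esi=1+3=4
cmp esi, 10  (cmp 4,10)
jne loop: taken
mov ecx, [edi] → ecx=M[4]=24
or ecx, 3 → ecx=24|3=27
add edi, 4 → edi=4+4=8
add esi, 3 → esi=4+3=7
cmp esi, 10  (cmp 7,10)
jne loop: taken
mov ecx, [edi] → ecx=M[8]=-3
or ecx, 3 → ecx=(-3)|3=-1
add edi, 4 → edi=8+4=12
add esi, 3 → esi=7+3=10
cmp esi, 10  (cmp 10,10)
jne loop: not taken
mov [0], ecx → M[0]=-1
halt.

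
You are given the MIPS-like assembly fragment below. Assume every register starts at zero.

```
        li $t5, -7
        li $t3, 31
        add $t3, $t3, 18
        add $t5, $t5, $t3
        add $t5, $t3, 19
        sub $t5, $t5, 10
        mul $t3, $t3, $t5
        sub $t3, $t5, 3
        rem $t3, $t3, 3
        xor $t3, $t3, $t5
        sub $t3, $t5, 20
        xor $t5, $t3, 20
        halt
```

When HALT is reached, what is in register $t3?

li $t5, -7 → $t5=-7
li $t3, 31 → $t3=31
add $t3, $t3, 18 → $t3=31+18=49
add $t5, $t5, $t3 → $t5=(-7)+49=42
add $t5, $t3, 19 → $t5=49+19=68
sub $t5, $t5, 10 → $t5=68-10=58
mul $t3, $t3, $t5 → $t3=49*58=2842
sub $t3, $t5, 3 → $t3=58-3=55
rem $t3, $t3, 3 → $t3=55%3=1
xor $t3, $t3, $t5 → $t3=1^58=59
sub $t3, $t5, 20 → $t3=58-20=38
xor $t5, $t3, 20 → $t5=38^20=50
halt.

38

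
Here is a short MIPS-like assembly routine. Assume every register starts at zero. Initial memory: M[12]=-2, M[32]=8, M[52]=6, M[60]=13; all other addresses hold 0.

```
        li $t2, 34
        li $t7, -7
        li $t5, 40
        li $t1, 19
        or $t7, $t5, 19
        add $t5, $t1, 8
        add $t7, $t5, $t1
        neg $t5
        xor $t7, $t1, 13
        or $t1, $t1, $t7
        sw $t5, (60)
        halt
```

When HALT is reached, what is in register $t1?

31

after li $t2, 34: $t2=34
after li $t7, -7: $t7=-7
after li $t5, 40: $t5=40
after li $t1, 19: $t1=19
after or $t7, $t5, 19: $t7=40|19=59
after add $t5, $t1, 8: $t5=19+8=27
after add $t7, $t5, $t1: $t7=27+19=46
after neg $t5: $t5=-(27)=-27
after xor $t7, $t1, 13: $t7=19^13=30
after or $t1, $t1, $t7: $t1=19|30=31
sw $t5, (60) → M[60]=-27
halt.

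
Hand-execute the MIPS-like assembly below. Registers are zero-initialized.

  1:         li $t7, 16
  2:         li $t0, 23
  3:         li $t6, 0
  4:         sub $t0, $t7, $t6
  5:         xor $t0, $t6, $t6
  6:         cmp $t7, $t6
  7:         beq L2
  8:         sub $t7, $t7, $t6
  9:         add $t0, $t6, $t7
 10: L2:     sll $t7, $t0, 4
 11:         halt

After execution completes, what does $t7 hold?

after li $t7, 16: $t7=16
after li $t0, 23: $t0=23
after li $t6, 0: $t6=0
after sub $t0, $t7, $t6: $t0=16-0=16
after xor $t0, $t6, $t6: $t0=0^0=0
cmp $t7, $t6  (cmp 16,0)
beq L2: not taken
after sub $t7, $t7, $t6: $t7=16-0=16
after add $t0, $t6, $t7: $t0=0+16=16
after sll $t7, $t0, 4: $t7=16<<4=256
halt.

256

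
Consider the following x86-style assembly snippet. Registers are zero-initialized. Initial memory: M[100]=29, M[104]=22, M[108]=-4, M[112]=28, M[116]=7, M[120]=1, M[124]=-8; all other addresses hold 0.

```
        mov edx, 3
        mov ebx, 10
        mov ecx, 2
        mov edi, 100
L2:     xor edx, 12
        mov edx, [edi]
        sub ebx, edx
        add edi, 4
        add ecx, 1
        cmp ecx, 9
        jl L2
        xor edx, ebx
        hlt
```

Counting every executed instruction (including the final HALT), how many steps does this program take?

edx=3
ebx=10
ecx=2
edi=100
edx=3^12=15
edx=M[100]=29
ebx=10-29=-19
edi=100+4=104
ecx=2+1=3
cmp ecx, 9  (cmp 3,9)
jl L2: taken
edx=29^12=17
edx=M[104]=22
ebx=(-19)-22=-41
edi=104+4=108
ecx=3+1=4
cmp ecx, 9  (cmp 4,9)
jl L2: taken
edx=22^12=26
edx=M[108]=-4
ebx=(-41)-(-4)=-37
edi=108+4=112
ecx=4+1=5
cmp ecx, 9  (cmp 5,9)
jl L2: taken
edx=(-4)^12=-16
edx=M[112]=28
ebx=(-37)-28=-65
edi=112+4=116
ecx=5+1=6
cmp ecx, 9  (cmp 6,9)
jl L2: taken
edx=28^12=16
edx=M[116]=7
ebx=(-65)-7=-72
edi=116+4=120
ecx=6+1=7
cmp ecx, 9  (cmp 7,9)
jl L2: taken
edx=7^12=11
edx=M[120]=1
ebx=(-72)-1=-73
edi=120+4=124
ecx=7+1=8
cmp ecx, 9  (cmp 8,9)
jl L2: taken
edx=1^12=13
edx=M[124]=-8
ebx=(-73)-(-8)=-65
edi=124+4=128
ecx=8+1=9
cmp ecx, 9  (cmp 9,9)
jl L2: not taken
edx=(-8)^(-65)=71
halt.
Total executed instructions: 55.

55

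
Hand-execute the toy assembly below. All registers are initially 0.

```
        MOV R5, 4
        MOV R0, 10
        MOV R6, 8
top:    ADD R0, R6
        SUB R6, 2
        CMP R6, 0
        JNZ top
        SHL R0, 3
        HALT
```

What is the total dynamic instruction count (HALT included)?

R5=4
R0=10
R6=8
R0=10+8=18
R6=8-2=6
CMP R6, 0  (cmp 6,0)
JNZ top: taken
R0=18+6=24
R6=6-2=4
CMP R6, 0  (cmp 4,0)
JNZ top: taken
R0=24+4=28
R6=4-2=2
CMP R6, 0  (cmp 2,0)
JNZ top: taken
R0=28+2=30
R6=2-2=0
CMP R6, 0  (cmp 0,0)
JNZ top: not taken
R0=30<<3=240
halt.
Total executed instructions: 21.

21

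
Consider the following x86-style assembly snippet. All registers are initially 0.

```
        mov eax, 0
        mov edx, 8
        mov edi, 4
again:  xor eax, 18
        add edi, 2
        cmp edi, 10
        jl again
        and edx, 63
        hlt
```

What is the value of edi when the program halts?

eax=0
edx=8
edi=4
eax=0^18=18
edi=4+2=6
cmp edi, 10  (cmp 6,10)
jl again: taken
eax=18^18=0
edi=6+2=8
cmp edi, 10  (cmp 8,10)
jl again: taken
eax=0^18=18
edi=8+2=10
cmp edi, 10  (cmp 10,10)
jl again: not taken
edx=8&63=8
halt.

10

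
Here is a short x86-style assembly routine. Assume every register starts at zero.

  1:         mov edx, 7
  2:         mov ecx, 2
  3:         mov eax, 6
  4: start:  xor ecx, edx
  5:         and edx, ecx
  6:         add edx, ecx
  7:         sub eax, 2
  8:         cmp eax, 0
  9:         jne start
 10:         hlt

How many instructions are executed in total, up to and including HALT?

22

edx=7
ecx=2
eax=6
ecx=2^7=5
edx=7&5=5
edx=5+5=10
eax=6-2=4
cmp eax, 0  (cmp 4,0)
jne start: taken
ecx=5^10=15
edx=10&15=10
edx=10+15=25
eax=4-2=2
cmp eax, 0  (cmp 2,0)
jne start: taken
ecx=15^25=22
edx=25&22=16
edx=16+22=38
eax=2-2=0
cmp eax, 0  (cmp 0,0)
jne start: not taken
halt.
Total executed instructions: 22.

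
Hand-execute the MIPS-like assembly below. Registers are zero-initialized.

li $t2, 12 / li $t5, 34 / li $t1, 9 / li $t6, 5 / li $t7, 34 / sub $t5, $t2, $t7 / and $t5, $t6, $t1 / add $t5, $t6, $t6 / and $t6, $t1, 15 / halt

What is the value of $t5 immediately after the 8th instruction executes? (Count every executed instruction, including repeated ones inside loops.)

$t2=12
$t5=34
$t1=9
$t6=5
$t7=34
$t5=12-34=-22
$t5=5&9=1
$t5=5+5=10
After step 8: $t5 = 10.

10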